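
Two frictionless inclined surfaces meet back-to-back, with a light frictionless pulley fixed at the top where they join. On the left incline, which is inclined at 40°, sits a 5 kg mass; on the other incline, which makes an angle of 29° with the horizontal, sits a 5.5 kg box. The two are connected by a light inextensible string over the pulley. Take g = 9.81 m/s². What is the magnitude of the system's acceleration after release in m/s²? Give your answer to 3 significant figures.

0.512 m/s²

Resolve each weight along its own incline: the 5 kg mass has component 5 × 9.81 × sin 40° = 31.529 N down its slope, and the 5.5 kg mass has 5.5 × 9.81 × sin 29° = 26.158 N down its slope.
The 5 kg side's 31.529 N exceeds the other side's 26.158 N, so that mass slides down and the 5.5 kg mass slides up. Taking that direction as positive, Newton's second law for the whole system gives 31.529 − 26.158 = (5 + 5.5) a, so a = 5.371 / 10.5 = 0.5115 m/s².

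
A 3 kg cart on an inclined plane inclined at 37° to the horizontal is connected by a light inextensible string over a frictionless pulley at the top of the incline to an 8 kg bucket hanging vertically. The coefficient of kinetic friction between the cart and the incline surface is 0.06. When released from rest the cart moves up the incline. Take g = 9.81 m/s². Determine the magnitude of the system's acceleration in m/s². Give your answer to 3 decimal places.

5.396 m/s²

For the cart on the incline: the weight component along the slope is m₁g sin 37° = 3 × 9.81 × 0.6018 = 17.711 N and the normal force is N = m₁g cos 37° = 23.504 N.
Kinetic friction opposes the cart's motion up the incline: f = μN = 0.06 × 23.504 = 1.410 N acting down the slope.
Newton's second law for the cart (up-slope positive): T − 17.711 − 1.410 = 3 a. For the hanging bucket (downward positive): 8 × 9.81 − T = 8 a.
Adding the two equations eliminates T: 59.359 = 11 a, so a = 5.3963 m/s².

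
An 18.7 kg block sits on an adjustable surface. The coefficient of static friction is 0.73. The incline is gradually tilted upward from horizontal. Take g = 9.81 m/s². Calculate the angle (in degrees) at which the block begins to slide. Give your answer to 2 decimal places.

36.13°

At the threshold of sliding, static friction is at its maximum μ_s N and exactly balances the weight component along the incline: mg sin θ = μ_s mg cos θ.
Hence tan θ = μ_s = 0.73, so θ = arctan(0.73) = 36.1294°.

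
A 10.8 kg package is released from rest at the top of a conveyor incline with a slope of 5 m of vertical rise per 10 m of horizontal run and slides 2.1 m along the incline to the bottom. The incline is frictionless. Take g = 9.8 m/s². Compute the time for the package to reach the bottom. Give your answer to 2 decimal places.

0.98 s

The weight component along the incline is mg sin 26.57° = 47.333 N and the normal force is N = mg cos 26.57° = 94.666 N.
With no friction, a = g sin 26.57° = 4.3827 m/s².
Starting from rest, L = ½at², so t = √(2L/a) = √(2 × 2.1 / 4.3827) = 0.9789 s.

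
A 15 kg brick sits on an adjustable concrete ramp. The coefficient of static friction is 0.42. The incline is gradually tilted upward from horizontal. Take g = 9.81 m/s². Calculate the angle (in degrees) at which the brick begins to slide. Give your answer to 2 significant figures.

23°

At the threshold of sliding, static friction is at its maximum μ_s N and exactly balances the weight component along the incline: mg sin θ = μ_s mg cos θ.
Hence tan θ = μ_s = 0.42, so θ = arctan(0.42) = 22.7824°.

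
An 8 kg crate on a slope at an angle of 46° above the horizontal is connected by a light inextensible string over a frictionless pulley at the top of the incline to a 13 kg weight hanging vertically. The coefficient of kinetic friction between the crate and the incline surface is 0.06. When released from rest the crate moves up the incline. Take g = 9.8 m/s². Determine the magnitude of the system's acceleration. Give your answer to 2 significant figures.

3.2 m/s²

For the crate on the incline: the weight component along the slope is m₁g sin 46° = 8 × 9.8 × 0.7193 = 56.393 N and the normal force is N = m₁g cos 46° = 54.461 N.
Kinetic friction opposes the crate's motion up the incline: f = μN = 0.06 × 54.461 = 3.268 N acting down the slope.
Newton's second law for the crate (up-slope positive): T − 56.393 − 3.268 = 8 a. For the hanging weight (downward positive): 13 × 9.8 − T = 13 a.
Adding the two equations eliminates T: 67.739 = 21 a, so a = 3.2257 m/s².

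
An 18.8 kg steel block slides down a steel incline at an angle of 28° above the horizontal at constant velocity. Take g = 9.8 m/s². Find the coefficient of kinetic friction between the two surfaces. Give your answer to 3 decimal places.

0.532

At constant velocity the net force along the incline is zero: mg sin 28° = μ mg cos 28°.
So μ = tan 28° = 0.4695 / 0.8829 = 0.5318.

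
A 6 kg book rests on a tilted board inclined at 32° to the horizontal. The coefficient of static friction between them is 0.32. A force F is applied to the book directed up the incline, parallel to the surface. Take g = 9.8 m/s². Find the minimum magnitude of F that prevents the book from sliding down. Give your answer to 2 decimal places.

15.20 N

The normal force is N = mg cos 32° = 49.865 N. With F at its minimum the book is on the verge of sliding down, so static friction is at its maximum μ_s N = 0.32 × 49.865 = 15.957 N and acts up the slope.
Equilibrium along the incline: F + μ_s N = mg sin 32°, so F = 31.159 − 15.957 = 15.202 N.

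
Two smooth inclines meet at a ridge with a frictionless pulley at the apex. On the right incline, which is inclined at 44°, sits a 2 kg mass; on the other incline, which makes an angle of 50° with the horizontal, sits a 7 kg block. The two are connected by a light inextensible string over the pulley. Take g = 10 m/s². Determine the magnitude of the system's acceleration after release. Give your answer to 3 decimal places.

4.414 m/s²

Resolve each weight along its own incline: the 2 kg mass has component 2 × 10 × sin 44° = 13.893 N down its slope, and the 7 kg mass has 7 × 10 × sin 50° = 53.623 N down its slope.
The 7 kg side's 53.623 N exceeds the other side's 13.893 N, so that mass slides down and the 2 kg mass slides up. Taking that direction as positive, Newton's second law for the whole system gives 53.623 − 13.893 = (2 + 7) a, so a = 39.730 / 9 = 4.4144 m/s².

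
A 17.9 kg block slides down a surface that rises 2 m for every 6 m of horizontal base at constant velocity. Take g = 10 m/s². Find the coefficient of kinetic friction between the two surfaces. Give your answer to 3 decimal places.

At constant velocity the net force along the incline is zero: mg sin 18.43° = μ mg cos 18.43°.
So μ = tan 18.43° = 0.3162 / 0.9487 = 0.3333.

0.333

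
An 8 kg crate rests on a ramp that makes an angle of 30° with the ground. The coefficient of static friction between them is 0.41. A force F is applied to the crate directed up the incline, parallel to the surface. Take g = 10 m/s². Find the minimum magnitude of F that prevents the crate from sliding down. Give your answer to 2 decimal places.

The normal force is N = mg cos 30° = 69.282 N. With F at its minimum the crate is on the verge of sliding down, so static friction is at its maximum μ_s N = 0.41 × 69.282 = 28.406 N and acts up the slope.
Equilibrium along the incline: F + μ_s N = mg sin 30°, so F = 40.000 − 28.406 = 11.594 N.

11.59 N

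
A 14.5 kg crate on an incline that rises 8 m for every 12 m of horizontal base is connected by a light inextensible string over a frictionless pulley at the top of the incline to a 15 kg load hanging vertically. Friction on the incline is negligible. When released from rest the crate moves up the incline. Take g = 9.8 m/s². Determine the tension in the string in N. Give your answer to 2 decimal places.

For the crate on the incline: the weight component along the slope is m₁g sin 33.69° = 14.5 × 9.8 × 0.5547 = 78.823 N and the normal force is N = m₁g cos 33.69° = 118.234 N.
Newton's second law for the crate (up-slope positive): T − 78.823 = 14.5 a. For the hanging load (downward positive): 15 × 9.8 − T = 15 a.
Adding the two equations eliminates T: 68.177 = 29.5 a, so a = 2.3111 m/s².
Then from the hanging load's equation, T = 15 × (9.8 − 2.3111) = 112.334 N.

112.33 N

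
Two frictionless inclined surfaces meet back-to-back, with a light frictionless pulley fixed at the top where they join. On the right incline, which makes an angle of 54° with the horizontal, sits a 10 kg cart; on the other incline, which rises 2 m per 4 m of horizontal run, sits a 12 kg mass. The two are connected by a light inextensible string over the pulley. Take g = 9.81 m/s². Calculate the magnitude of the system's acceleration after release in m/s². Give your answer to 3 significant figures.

Resolve each weight along its own incline: the 10 kg mass has component 10 × 9.81 × sin 54° = 79.365 N down its slope, and the 12 kg mass has 12 × 9.81 × sin 26.57° = 52.646 N down its slope.
The 10 kg side's 79.365 N exceeds the other side's 52.646 N, so that mass slides down and the 12 kg mass slides up. Taking that direction as positive, Newton's second law for the whole system gives 79.365 − 52.646 = (10 + 12) a, so a = 26.719 / 22 = 1.2145 m/s².

1.21 m/s²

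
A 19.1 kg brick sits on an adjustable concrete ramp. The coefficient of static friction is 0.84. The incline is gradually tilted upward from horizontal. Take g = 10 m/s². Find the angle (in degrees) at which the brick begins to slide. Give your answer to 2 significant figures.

At the threshold of sliding, static friction is at its maximum μ_s N and exactly balances the weight component along the incline: mg sin θ = μ_s mg cos θ.
Hence tan θ = μ_s = 0.84, so θ = arctan(0.84) = 40.0303°.

40°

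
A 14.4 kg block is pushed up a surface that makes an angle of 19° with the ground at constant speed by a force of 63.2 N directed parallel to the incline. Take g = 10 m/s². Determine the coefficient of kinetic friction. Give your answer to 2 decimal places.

At constant speed ΣF = 0 along the incline. The applied 63.2 N acts up the slope; the weight component mg sin 19° = 46.882 N and kinetic friction μN both act down the slope.
So 63.2 = 46.882 + μ × 136.155, giving μ = (63.2 − 46.882) / 136.155 = 0.1198.

0.12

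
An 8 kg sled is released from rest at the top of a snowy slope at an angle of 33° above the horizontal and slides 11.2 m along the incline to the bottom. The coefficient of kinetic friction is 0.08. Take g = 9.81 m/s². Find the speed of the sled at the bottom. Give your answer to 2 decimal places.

10.24 m/s

The weight component along the incline is mg sin 33° = 42.743 N and the normal force is N = mg cos 33° = 65.819 N.
Friction up the slope is f = μN = 0.08 × 65.819 = 5.266 N, so the net downslope force is 42.743 − 5.266 = 37.477 N and a = 37.477 / 8 = 4.6846 m/s².
Starting from rest over a distance of 11.2 m, v² = 2aL = 2 × 4.6846 × 11.2 = 104.9350, so v = 10.2438 m/s.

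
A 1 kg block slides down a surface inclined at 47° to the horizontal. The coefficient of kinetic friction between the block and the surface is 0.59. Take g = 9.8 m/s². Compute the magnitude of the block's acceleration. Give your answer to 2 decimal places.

Resolving the weight along the incline: the component pulling the block down the slope is mg sin 47° = 1 × 9.8 × 0.7314 = 7.168 N, and the normal force is N = mg cos 47° = 1 × 9.8 × 0.6820 = 6.684 N.
Kinetic friction acts up the slope with magnitude f = μN = 0.59 × 6.684 = 3.944 N.
Net force along the incline is 7.168 − 3.944 = 3.224 N, so a = 3.224 / 1 = 3.2240 m/s².

3.22 m/s²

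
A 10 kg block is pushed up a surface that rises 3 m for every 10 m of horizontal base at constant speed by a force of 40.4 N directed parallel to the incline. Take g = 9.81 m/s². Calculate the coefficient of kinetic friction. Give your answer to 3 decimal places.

0.130

At constant speed ΣF = 0 along the incline. The applied 40.4 N acts up the slope; the weight component mg sin 16.70° = 28.189 N and kinetic friction μN both act down the slope.
So 40.4 = 28.189 + μ × 93.963, giving μ = (40.4 − 28.189) / 93.963 = 0.1300.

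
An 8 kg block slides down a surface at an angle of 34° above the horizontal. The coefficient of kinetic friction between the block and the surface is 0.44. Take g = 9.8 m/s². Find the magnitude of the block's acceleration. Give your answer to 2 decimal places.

Resolving the weight along the incline: the component pulling the block down the slope is mg sin 34° = 8 × 9.8 × 0.5592 = 43.841 N, and the normal force is N = mg cos 34° = 8 × 9.8 × 0.8290 = 64.994 N.
Kinetic friction acts up the slope with magnitude f = μN = 0.44 × 64.994 = 28.597 N.
Net force along the incline is 43.841 − 28.597 = 15.244 N, so a = 15.244 / 8 = 1.9055 m/s².

1.91 m/s²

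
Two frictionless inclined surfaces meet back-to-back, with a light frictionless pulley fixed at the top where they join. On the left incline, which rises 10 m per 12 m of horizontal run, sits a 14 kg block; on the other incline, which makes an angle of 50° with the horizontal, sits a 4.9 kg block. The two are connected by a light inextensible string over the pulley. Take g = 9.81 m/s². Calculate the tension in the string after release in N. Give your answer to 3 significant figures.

50.1 N

Resolve each weight along its own incline: the 14 kg mass has component 14 × 9.81 × sin 39.81° = 87.923 N down its slope, and the 4.9 kg mass has 4.9 × 9.81 × sin 50° = 36.823 N down its slope.
The 14 kg side's 87.923 N exceeds the other side's 36.823 N, so that mass slides down and the 4.9 kg mass slides up. Taking that direction as positive, Newton's second law for the whole system gives 87.923 − 36.823 = (14 + 4.9) a, so a = 51.100 / 18.9 = 2.7037 m/s².
For the 4.9 kg mass (up-slope positive): T − 36.823 = 4.9 × 2.7037, so T = 50.071 N.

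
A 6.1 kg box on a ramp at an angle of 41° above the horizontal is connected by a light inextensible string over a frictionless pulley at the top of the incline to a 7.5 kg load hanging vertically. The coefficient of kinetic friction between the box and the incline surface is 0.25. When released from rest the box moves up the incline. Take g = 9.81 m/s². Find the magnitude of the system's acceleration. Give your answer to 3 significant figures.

1.69 m/s²

For the box on the incline: the weight component along the slope is m₁g sin 41° = 6.1 × 9.81 × 0.6561 = 39.262 N and the normal force is N = m₁g cos 41° = 45.163 N.
Kinetic friction opposes the box's motion up the incline: f = μN = 0.25 × 45.163 = 11.291 N acting down the slope.
Newton's second law for the box (up-slope positive): T − 39.262 − 11.291 = 6.1 a. For the hanging load (downward positive): 7.5 × 9.81 − T = 7.5 a.
Adding the two equations eliminates T: 23.022 = 13.6 a, so a = 1.6928 m/s².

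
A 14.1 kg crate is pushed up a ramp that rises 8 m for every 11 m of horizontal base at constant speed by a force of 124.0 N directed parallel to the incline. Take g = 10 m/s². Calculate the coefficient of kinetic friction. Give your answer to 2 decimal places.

0.36

At constant speed ΣF = 0 along the incline. The applied 124.0 N acts up the slope; the weight component mg sin 36.03° = 82.932 N and kinetic friction μN both act down the slope.
So 124.0 = 82.932 + μ × 114.032, giving μ = (124.0 − 82.932) / 114.032 = 0.3601.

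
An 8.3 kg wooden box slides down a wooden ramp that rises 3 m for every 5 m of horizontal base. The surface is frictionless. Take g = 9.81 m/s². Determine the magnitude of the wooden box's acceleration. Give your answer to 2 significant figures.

Resolving the weight along the incline: the component pulling the wooden box down the slope is mg sin 30.96° = 8.3 × 9.81 × 0.5145 = 41.892 N, and the normal force is N = mg cos 30.96° = 8.3 × 9.81 × 0.8575 = 69.820 N.
With no friction the net force along the incline is 41.892 N, so a = g sin 30.96° = 41.892 / 8.3 = 5.0472 m/s².

5.0 m/s²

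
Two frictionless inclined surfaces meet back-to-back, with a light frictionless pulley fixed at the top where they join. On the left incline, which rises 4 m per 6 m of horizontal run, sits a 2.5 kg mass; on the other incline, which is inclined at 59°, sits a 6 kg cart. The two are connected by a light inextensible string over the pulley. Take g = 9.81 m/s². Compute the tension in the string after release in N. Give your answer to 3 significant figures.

24.4 N

Resolve each weight along its own incline: the 2.5 kg mass has component 2.5 × 9.81 × sin 33.69° = 13.604 N down its slope, and the 6 kg mass has 6 × 9.81 × sin 59° = 50.453 N down its slope.
The 6 kg side's 50.453 N exceeds the other side's 13.604 N, so that mass slides down and the 2.5 kg mass slides up. Taking that direction as positive, Newton's second law for the whole system gives 50.453 − 13.604 = (2.5 + 6) a, so a = 36.849 / 8.5 = 4.3352 m/s².
For the 2.5 kg mass (up-slope positive): T − 13.604 = 2.5 × 4.3352, so T = 24.442 N.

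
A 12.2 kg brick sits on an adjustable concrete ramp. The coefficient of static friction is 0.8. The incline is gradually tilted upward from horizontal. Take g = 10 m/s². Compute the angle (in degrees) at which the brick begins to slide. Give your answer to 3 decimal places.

At the threshold of sliding, static friction is at its maximum μ_s N and exactly balances the weight component along the incline: mg sin θ = μ_s mg cos θ.
Hence tan θ = μ_s = 0.8, so θ = arctan(0.8) = 38.6598°.

38.660°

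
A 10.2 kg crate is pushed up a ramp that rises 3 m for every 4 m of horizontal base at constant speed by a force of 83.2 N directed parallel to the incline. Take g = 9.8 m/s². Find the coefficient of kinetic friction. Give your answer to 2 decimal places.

0.29

At constant speed ΣF = 0 along the incline. The applied 83.2 N acts up the slope; the weight component mg sin 36.87° = 59.976 N and kinetic friction μN both act down the slope.
So 83.2 = 59.976 + μ × 79.968, giving μ = (83.2 − 59.976) / 79.968 = 0.2904.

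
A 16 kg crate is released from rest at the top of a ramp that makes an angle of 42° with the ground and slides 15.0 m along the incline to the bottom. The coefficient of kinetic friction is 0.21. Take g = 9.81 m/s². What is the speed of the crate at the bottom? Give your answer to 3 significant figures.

12.3 m/s

The weight component along the incline is mg sin 42° = 105.027 N and the normal force is N = mg cos 42° = 116.644 N.
Friction up the slope is f = μN = 0.21 × 116.644 = 24.495 N, so the net downslope force is 105.027 − 24.495 = 80.532 N and a = 80.532 / 16 = 5.0332 m/s².
Starting from rest over a distance of 15.0 m, v² = 2aL = 2 × 5.0332 × 15.0 = 150.9960, so v = 12.2880 m/s.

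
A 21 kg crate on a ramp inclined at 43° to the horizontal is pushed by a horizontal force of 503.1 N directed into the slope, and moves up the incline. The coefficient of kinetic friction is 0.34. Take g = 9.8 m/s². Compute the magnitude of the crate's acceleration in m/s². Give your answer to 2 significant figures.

2.8 m/s²

The horizontal push has components F cos 43° = 503.1 × 0.7314 = 367.967 N up the incline and F sin 43° = 503.1 × 0.6820 = 343.114 N pressing into the surface.
The normal force is therefore N = mg cos 43° + F sin 43° = 150.522 + 343.114 = 493.636 N, and kinetic friction down the slope is μN = 0.34 × 493.636 = 167.836 N.
Along the incline: F cos 43° − mg sin 43° − μN = ma, so 367.967 − 140.356 − 167.836 = 21 a, giving a = 2.8464 m/s².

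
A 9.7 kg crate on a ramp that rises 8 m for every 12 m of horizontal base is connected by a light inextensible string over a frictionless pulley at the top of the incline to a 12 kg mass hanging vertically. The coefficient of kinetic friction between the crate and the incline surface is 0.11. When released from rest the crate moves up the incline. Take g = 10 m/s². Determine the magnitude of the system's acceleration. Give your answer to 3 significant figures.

For the crate on the incline: the weight component along the slope is m₁g sin 33.69° = 9.7 × 10 × 0.5547 = 53.806 N and the normal force is N = m₁g cos 33.69° = 80.709 N.
Kinetic friction opposes the crate's motion up the incline: f = μN = 0.11 × 80.709 = 8.878 N acting down the slope.
Newton's second law for the crate (up-slope positive): T − 53.806 − 8.878 = 9.7 a. For the hanging mass (downward positive): 12 × 10 − T = 12 a.
Adding the two equations eliminates T: 57.316 = 21.7 a, so a = 2.6413 m/s².

2.64 m/s²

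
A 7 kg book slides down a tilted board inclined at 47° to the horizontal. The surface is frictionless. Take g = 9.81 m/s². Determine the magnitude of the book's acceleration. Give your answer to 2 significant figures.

7.2 m/s²

Resolving the weight along the incline: the component pulling the book down the slope is mg sin 47° = 7 × 9.81 × 0.7314 = 50.225 N, and the normal force is N = mg cos 47° = 7 × 9.81 × 0.6820 = 46.833 N.
With no friction the net force along the incline is 50.225 N, so a = g sin 47° = 50.225 / 7 = 7.1750 m/s².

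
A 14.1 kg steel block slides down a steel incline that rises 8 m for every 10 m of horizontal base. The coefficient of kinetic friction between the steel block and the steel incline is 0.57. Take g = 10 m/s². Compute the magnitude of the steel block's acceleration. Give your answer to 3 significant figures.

Resolving the weight along the incline: the component pulling the steel block down the slope is mg sin 38.66° = 14.1 × 10 × 0.6247 = 88.083 N, and the normal force is N = mg cos 38.66° = 14.1 × 10 × 0.7809 = 110.107 N.
Kinetic friction acts up the slope with magnitude f = μN = 0.57 × 110.107 = 62.761 N.
Net force along the incline is 88.083 − 62.761 = 25.322 N, so a = 25.322 / 14.1 = 1.7959 m/s².

1.80 m/s²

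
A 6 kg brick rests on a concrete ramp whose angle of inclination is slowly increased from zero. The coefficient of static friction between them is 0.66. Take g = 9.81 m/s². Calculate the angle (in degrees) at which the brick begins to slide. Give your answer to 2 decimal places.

33.42°

At the threshold of sliding, static friction is at its maximum μ_s N and exactly balances the weight component along the incline: mg sin θ = μ_s mg cos θ.
Hence tan θ = μ_s = 0.66, so θ = arctan(0.66) = 33.4248°.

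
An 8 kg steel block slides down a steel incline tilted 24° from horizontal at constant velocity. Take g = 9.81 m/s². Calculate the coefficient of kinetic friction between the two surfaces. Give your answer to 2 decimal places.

0.45

At constant velocity the net force along the incline is zero: mg sin 24° = μ mg cos 24°.
So μ = tan 24° = 0.4067 / 0.9135 = 0.4452.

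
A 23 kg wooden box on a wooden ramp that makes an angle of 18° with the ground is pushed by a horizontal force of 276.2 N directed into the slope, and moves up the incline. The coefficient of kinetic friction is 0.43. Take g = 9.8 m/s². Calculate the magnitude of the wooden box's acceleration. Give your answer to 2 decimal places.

2.79 m/s²

The horizontal push has components F cos 18° = 276.2 × 0.9511 = 262.694 N up the incline and F sin 18° = 276.2 × 0.3090 = 85.346 N pressing into the surface.
The normal force is therefore N = mg cos 18° + F sin 18° = 214.378 + 85.346 = 299.724 N, and kinetic friction down the slope is μN = 0.43 × 299.724 = 128.881 N.
Along the incline: F cos 18° − mg sin 18° − μN = ma, so 262.694 − 69.649 − 128.881 = 23 a, giving a = 2.7897 m/s².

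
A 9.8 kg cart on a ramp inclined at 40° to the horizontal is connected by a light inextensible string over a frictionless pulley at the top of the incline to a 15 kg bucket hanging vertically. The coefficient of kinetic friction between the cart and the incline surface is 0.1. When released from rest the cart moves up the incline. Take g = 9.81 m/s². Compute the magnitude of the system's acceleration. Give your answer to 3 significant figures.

For the cart on the incline: the weight component along the slope is m₁g sin 40° = 9.8 × 9.81 × 0.6428 = 61.798 N and the normal force is N = m₁g cos 40° = 73.646 N.
Kinetic friction opposes the cart's motion up the incline: f = μN = 0.1 × 73.646 = 7.365 N acting down the slope.
Newton's second law for the cart (up-slope positive): T − 61.798 − 7.365 = 9.8 a. For the hanging bucket (downward positive): 15 × 9.81 − T = 15 a.
Adding the two equations eliminates T: 77.987 = 24.8 a, so a = 3.1446 m/s².

3.14 m/s²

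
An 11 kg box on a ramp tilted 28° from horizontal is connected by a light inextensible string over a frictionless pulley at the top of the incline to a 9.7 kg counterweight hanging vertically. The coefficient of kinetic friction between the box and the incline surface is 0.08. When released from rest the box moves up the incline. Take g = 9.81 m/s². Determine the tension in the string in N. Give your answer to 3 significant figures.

77.9 N

For the box on the incline: the weight component along the slope is m₁g sin 28° = 11 × 9.81 × 0.4695 = 50.664 N and the normal force is N = m₁g cos 28° = 95.279 N.
Kinetic friction opposes the box's motion up the incline: f = μN = 0.08 × 95.279 = 7.622 N acting down the slope.
Newton's second law for the box (up-slope positive): T − 50.664 − 7.622 = 11 a. For the hanging counterweight (downward positive): 9.7 × 9.81 − T = 9.7 a.
Adding the two equations eliminates T: 36.871 = 20.7 a, so a = 1.7812 m/s².
Then from the hanging counterweight's equation, T = 9.7 × (9.81 − 1.7812) = 77.879 N.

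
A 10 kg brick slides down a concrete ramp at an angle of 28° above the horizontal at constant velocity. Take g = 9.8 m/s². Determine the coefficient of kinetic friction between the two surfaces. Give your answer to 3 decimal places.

0.532

At constant velocity the net force along the incline is zero: mg sin 28° = μ mg cos 28°.
So μ = tan 28° = 0.4695 / 0.8829 = 0.5318.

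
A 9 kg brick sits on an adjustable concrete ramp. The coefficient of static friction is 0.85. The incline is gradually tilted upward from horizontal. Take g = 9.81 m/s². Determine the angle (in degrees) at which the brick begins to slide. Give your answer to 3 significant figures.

At the threshold of sliding, static friction is at its maximum μ_s N and exactly balances the weight component along the incline: mg sin θ = μ_s mg cos θ.
Hence tan θ = μ_s = 0.85, so θ = arctan(0.85) = 40.3645°.

40.4°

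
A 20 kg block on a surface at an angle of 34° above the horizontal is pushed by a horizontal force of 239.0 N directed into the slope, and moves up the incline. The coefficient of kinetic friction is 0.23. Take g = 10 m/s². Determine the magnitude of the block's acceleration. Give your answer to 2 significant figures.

0.87 m/s²

The horizontal push has components F cos 34° = 239.0 × 0.8290 = 198.131 N up the incline and F sin 34° = 239.0 × 0.5592 = 133.649 N pressing into the surface.
The normal force is therefore N = mg cos 34° + F sin 34° = 165.800 + 133.649 = 299.449 N, and kinetic friction down the slope is μN = 0.23 × 299.449 = 68.873 N.
Along the incline: F cos 34° − mg sin 34° − μN = ma, so 198.131 − 111.840 − 68.873 = 20 a, giving a = 0.8709 m/s².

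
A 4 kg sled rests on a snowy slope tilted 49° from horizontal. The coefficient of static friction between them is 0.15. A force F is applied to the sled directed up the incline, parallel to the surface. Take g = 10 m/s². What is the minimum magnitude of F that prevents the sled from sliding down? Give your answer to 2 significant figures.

26 N

The normal force is N = mg cos 49° = 26.242 N. With F at its minimum the sled is on the verge of sliding down, so static friction is at its maximum μ_s N = 0.15 × 26.242 = 3.936 N and acts up the slope.
Equilibrium along the incline: F + μ_s N = mg sin 49°, so F = 30.188 − 3.936 = 26.252 N.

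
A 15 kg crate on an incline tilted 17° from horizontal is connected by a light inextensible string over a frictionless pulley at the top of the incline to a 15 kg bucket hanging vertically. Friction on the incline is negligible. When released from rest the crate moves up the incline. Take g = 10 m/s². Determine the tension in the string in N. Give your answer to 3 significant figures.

96.9 N

For the crate on the incline: the weight component along the slope is m₁g sin 17° = 15 × 10 × 0.2924 = 43.860 N and the normal force is N = m₁g cos 17° = 143.446 N.
Newton's second law for the crate (up-slope positive): T − 43.860 = 15 a. For the hanging bucket (downward positive): 15 × 10 − T = 15 a.
Adding the two equations eliminates T: 106.140 = 30 a, so a = 3.5380 m/s².
Then from the hanging bucket's equation, T = 15 × (10 − 3.5380) = 96.930 N.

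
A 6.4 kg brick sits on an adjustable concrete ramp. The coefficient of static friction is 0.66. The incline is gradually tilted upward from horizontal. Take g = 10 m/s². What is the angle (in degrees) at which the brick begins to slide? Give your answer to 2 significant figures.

At the threshold of sliding, static friction is at its maximum μ_s N and exactly balances the weight component along the incline: mg sin θ = μ_s mg cos θ.
Hence tan θ = μ_s = 0.66, so θ = arctan(0.66) = 33.4248°.

33°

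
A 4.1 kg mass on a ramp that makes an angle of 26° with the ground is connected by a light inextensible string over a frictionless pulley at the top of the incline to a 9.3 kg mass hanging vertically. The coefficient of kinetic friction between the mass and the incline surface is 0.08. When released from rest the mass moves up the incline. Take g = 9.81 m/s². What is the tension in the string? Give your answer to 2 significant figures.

For the mass on the incline: the weight component along the slope is m₁g sin 26° = 4.1 × 9.81 × 0.4384 = 17.633 N and the normal force is N = m₁g cos 26° = 36.150 N.
Kinetic friction opposes the mass's motion up the incline: f = μN = 0.08 × 36.150 = 2.892 N acting down the slope.
Newton's second law for the mass (up-slope positive): T − 17.633 − 2.892 = 4.1 a. For the hanging mass (downward positive): 9.3 × 9.81 − T = 9.3 a.
Adding the two equations eliminates T: 70.708 = 13.4 a, so a = 5.2767 m/s².
Then from the hanging mass's equation, T = 9.3 × (9.81 − 5.2767) = 42.160 N.

42 N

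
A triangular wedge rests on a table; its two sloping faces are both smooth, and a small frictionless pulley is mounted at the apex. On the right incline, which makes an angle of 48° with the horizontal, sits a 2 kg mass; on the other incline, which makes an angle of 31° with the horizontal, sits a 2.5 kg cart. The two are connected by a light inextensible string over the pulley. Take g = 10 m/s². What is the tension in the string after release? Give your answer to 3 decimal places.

13.980 N

Resolve each weight along its own incline: the 2 kg mass has component 2 × 10 × sin 48° = 14.863 N down its slope, and the 2.5 kg mass has 2.5 × 10 × sin 31° = 12.876 N down its slope.
The 2 kg side's 14.863 N exceeds the other side's 12.876 N, so that mass slides down and the 2.5 kg mass slides up. Taking that direction as positive, Newton's second law for the whole system gives 14.863 − 12.876 = (2 + 2.5) a, so a = 1.987 / 4.5 = 0.4416 m/s².
For the 2.5 kg mass (up-slope positive): T − 12.876 = 2.5 × 0.4416, so T = 13.980 N.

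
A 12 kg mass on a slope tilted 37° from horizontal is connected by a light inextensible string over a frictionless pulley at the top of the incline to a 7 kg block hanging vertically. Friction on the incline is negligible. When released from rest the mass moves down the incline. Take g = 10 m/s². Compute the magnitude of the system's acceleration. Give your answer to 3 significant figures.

For the mass on the incline: the weight component along the slope is m₁g sin 37° = 12 × 10 × 0.6018 = 72.216 N and the normal force is N = m₁g cos 37° = 95.836 N.
Newton's second law for the mass (down-slope positive): 72.216 − T = 12 a. For the hanging block (upward positive): T − 7 × 10 = 7 a.
Adding the two equations eliminates T: 2.216 = 19 a, so a = 0.1166 m/s².

0.117 m/s²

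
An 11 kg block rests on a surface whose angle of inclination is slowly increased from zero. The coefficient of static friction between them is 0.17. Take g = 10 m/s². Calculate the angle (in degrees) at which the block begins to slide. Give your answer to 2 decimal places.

At the threshold of sliding, static friction is at its maximum μ_s N and exactly balances the weight component along the incline: mg sin θ = μ_s mg cos θ.
Hence tan θ = μ_s = 0.17, so θ = arctan(0.17) = 9.6480°.

9.65°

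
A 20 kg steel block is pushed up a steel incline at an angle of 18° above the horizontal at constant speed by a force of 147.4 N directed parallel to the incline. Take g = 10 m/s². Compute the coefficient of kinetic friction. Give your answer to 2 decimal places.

0.45

At constant speed ΣF = 0 along the incline. The applied 147.4 N acts up the slope; the weight component mg sin 18° = 61.803 N and kinetic friction μN both act down the slope.
So 147.4 = 61.803 + μ × 190.211, giving μ = (147.4 − 61.803) / 190.211 = 0.4500.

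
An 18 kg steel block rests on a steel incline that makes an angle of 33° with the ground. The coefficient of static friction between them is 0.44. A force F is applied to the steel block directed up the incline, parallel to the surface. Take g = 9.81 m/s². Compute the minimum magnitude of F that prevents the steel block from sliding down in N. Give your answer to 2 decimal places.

31.01 N

The normal force is N = mg cos 33° = 148.092 N. With F at its minimum the steel block is on the verge of sliding down, so static friction is at its maximum μ_s N = 0.44 × 148.092 = 65.160 N and acts up the slope.
Equilibrium along the incline: F + μ_s N = mg sin 33°, so F = 96.172 − 65.160 = 31.012 N.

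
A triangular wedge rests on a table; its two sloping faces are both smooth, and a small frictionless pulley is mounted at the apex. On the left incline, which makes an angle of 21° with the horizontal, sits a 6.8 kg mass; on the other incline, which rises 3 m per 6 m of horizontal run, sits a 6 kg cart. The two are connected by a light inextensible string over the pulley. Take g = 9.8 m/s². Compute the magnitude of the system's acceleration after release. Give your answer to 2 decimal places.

0.19 m/s²

Resolve each weight along its own incline: the 6.8 kg mass has component 6.8 × 9.8 × sin 21° = 23.882 N down its slope, and the 6 kg mass has 6 × 9.8 × sin 26.57° = 26.296 N down its slope.
The 6 kg side's 26.296 N exceeds the other side's 23.882 N, so that mass slides down and the 6.8 kg mass slides up. Taking that direction as positive, Newton's second law for the whole system gives 26.296 − 23.882 = (6.8 + 6) a, so a = 2.414 / 12.8 = 0.1886 m/s².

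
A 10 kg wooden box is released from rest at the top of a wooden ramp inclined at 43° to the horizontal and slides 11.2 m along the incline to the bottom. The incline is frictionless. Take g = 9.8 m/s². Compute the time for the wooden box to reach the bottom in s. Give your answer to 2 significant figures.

The weight component along the incline is mg sin 43° = 66.836 N and the normal force is N = mg cos 43° = 71.673 N.
With no friction, a = g sin 43° = 6.6836 m/s².
Starting from rest, L = ½at², so t = √(2L/a) = √(2 × 11.2 / 6.6836) = 1.8307 s.

1.8 s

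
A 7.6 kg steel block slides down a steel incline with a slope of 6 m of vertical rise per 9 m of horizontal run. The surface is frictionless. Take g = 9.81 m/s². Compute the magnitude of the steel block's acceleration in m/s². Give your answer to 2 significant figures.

Resolving the weight along the incline: the component pulling the steel block down the slope is mg sin 33.69° = 7.6 × 9.81 × 0.5547 = 41.356 N, and the normal force is N = mg cos 33.69° = 7.6 × 9.81 × 0.8321 = 62.038 N.
With no friction the net force along the incline is 41.356 N, so a = g sin 33.69° = 41.356 / 7.6 = 5.4416 m/s².

5.4 m/s²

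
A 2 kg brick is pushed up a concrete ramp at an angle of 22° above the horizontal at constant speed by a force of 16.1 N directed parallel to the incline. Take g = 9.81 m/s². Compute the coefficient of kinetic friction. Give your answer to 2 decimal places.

At constant speed ΣF = 0 along the incline. The applied 16.1 N acts up the slope; the weight component mg sin 22° = 7.350 N and kinetic friction μN both act down the slope.
So 16.1 = 7.350 + μ × 18.191, giving μ = (16.1 − 7.350) / 18.191 = 0.4810.

0.48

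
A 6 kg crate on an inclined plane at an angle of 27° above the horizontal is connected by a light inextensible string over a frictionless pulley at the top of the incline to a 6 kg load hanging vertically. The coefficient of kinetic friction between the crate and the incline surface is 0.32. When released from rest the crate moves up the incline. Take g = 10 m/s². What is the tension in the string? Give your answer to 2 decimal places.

For the crate on the incline: the weight component along the slope is m₁g sin 27° = 6 × 10 × 0.4540 = 27.240 N and the normal force is N = m₁g cos 27° = 53.460 N.
Kinetic friction opposes the crate's motion up the incline: f = μN = 0.32 × 53.460 = 17.107 N acting down the slope.
Newton's second law for the crate (up-slope positive): T − 27.240 − 17.107 = 6 a. For the hanging load (downward positive): 6 × 10 − T = 6 a.
Adding the two equations eliminates T: 15.653 = 12 a, so a = 1.3044 m/s².
Then from the hanging load's equation, T = 6 × (10 − 1.3044) = 52.174 N.

52.17 N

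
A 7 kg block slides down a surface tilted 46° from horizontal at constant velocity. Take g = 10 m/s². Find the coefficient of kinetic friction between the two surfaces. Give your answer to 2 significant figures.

1.0

At constant velocity the net force along the incline is zero: mg sin 46° = μ mg cos 46°.
So μ = tan 46° = 0.7193 / 0.6947 = 1.0354.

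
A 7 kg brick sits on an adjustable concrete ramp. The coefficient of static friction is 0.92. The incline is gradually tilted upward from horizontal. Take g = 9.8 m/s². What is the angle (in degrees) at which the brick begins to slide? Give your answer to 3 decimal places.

42.614°

At the threshold of sliding, static friction is at its maximum μ_s N and exactly balances the weight component along the incline: mg sin θ = μ_s mg cos θ.
Hence tan θ = μ_s = 0.92, so θ = arctan(0.92) = 42.6141°.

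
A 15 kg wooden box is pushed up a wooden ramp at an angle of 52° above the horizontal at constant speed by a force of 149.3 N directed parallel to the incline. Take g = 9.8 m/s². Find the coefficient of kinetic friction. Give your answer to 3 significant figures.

0.370

At constant speed ΣF = 0 along the incline. The applied 149.3 N acts up the slope; the weight component mg sin 52° = 115.838 N and kinetic friction μN both act down the slope.
So 149.3 = 115.838 + μ × 90.502, giving μ = (149.3 − 115.838) / 90.502 = 0.3697.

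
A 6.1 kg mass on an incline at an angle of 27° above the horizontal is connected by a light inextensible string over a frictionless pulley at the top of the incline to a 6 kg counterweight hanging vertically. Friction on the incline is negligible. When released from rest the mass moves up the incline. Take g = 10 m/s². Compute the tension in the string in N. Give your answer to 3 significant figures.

For the mass on the incline: the weight component along the slope is m₁g sin 27° = 6.1 × 10 × 0.4540 = 27.694 N and the normal force is N = m₁g cos 27° = 54.351 N.
Newton's second law for the mass (up-slope positive): T − 27.694 = 6.1 a. For the hanging counterweight (downward positive): 6 × 10 − T = 6 a.
Adding the two equations eliminates T: 32.306 = 12.1 a, so a = 2.6699 m/s².
Then from the hanging counterweight's equation, T = 6 × (10 − 2.6699) = 43.981 N.

44.0 N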